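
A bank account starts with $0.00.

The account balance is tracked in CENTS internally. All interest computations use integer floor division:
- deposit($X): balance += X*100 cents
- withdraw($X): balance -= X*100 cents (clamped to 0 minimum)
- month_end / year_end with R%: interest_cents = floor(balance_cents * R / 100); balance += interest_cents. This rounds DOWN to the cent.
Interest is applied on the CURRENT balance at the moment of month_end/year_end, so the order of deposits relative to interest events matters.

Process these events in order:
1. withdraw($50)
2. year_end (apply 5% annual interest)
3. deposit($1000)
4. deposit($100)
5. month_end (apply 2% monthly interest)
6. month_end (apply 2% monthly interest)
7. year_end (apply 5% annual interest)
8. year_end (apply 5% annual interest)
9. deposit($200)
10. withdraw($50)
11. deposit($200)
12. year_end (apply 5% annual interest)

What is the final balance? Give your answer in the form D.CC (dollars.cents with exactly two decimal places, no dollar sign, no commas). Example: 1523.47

Answer: 1692.32

Derivation:
After 1 (withdraw($50)): balance=$0.00 total_interest=$0.00
After 2 (year_end (apply 5% annual interest)): balance=$0.00 total_interest=$0.00
After 3 (deposit($1000)): balance=$1000.00 total_interest=$0.00
After 4 (deposit($100)): balance=$1100.00 total_interest=$0.00
After 5 (month_end (apply 2% monthly interest)): balance=$1122.00 total_interest=$22.00
After 6 (month_end (apply 2% monthly interest)): balance=$1144.44 total_interest=$44.44
After 7 (year_end (apply 5% annual interest)): balance=$1201.66 total_interest=$101.66
After 8 (year_end (apply 5% annual interest)): balance=$1261.74 total_interest=$161.74
After 9 (deposit($200)): balance=$1461.74 total_interest=$161.74
After 10 (withdraw($50)): balance=$1411.74 total_interest=$161.74
After 11 (deposit($200)): balance=$1611.74 total_interest=$161.74
After 12 (year_end (apply 5% annual interest)): balance=$1692.32 total_interest=$242.32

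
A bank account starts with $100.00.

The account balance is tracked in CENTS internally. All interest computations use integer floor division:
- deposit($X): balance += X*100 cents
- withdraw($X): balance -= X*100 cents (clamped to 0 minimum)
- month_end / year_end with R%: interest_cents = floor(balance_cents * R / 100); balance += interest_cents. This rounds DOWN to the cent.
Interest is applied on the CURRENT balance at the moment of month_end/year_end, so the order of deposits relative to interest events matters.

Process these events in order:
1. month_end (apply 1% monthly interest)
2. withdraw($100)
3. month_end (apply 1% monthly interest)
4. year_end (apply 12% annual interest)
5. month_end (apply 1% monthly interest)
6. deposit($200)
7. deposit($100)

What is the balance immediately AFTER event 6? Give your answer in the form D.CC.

Answer: 201.14

Derivation:
After 1 (month_end (apply 1% monthly interest)): balance=$101.00 total_interest=$1.00
After 2 (withdraw($100)): balance=$1.00 total_interest=$1.00
After 3 (month_end (apply 1% monthly interest)): balance=$1.01 total_interest=$1.01
After 4 (year_end (apply 12% annual interest)): balance=$1.13 total_interest=$1.13
After 5 (month_end (apply 1% monthly interest)): balance=$1.14 total_interest=$1.14
After 6 (deposit($200)): balance=$201.14 total_interest=$1.14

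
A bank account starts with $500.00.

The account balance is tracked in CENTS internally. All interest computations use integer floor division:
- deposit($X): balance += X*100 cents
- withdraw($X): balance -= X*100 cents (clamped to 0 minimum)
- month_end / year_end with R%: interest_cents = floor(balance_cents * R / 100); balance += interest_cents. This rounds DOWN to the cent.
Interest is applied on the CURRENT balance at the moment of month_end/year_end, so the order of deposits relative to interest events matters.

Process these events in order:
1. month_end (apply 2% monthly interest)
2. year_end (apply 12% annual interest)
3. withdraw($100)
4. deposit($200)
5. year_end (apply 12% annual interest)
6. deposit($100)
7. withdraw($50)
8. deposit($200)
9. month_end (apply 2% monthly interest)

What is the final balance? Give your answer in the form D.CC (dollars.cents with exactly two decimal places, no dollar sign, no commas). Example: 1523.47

Answer: 1021.77

Derivation:
After 1 (month_end (apply 2% monthly interest)): balance=$510.00 total_interest=$10.00
After 2 (year_end (apply 12% annual interest)): balance=$571.20 total_interest=$71.20
After 3 (withdraw($100)): balance=$471.20 total_interest=$71.20
After 4 (deposit($200)): balance=$671.20 total_interest=$71.20
After 5 (year_end (apply 12% annual interest)): balance=$751.74 total_interest=$151.74
After 6 (deposit($100)): balance=$851.74 total_interest=$151.74
After 7 (withdraw($50)): balance=$801.74 total_interest=$151.74
After 8 (deposit($200)): balance=$1001.74 total_interest=$151.74
After 9 (month_end (apply 2% monthly interest)): balance=$1021.77 total_interest=$171.77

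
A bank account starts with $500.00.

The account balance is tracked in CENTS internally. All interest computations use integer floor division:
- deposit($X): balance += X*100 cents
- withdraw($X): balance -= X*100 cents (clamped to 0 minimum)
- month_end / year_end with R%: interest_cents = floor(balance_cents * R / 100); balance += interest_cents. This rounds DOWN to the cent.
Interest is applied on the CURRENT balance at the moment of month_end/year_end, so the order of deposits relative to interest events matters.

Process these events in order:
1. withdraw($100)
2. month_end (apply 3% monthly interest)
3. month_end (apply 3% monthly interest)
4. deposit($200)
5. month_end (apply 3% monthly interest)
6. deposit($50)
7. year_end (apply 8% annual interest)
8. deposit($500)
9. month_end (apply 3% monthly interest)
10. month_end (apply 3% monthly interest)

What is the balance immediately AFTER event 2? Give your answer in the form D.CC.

After 1 (withdraw($100)): balance=$400.00 total_interest=$0.00
After 2 (month_end (apply 3% monthly interest)): balance=$412.00 total_interest=$12.00

Answer: 412.00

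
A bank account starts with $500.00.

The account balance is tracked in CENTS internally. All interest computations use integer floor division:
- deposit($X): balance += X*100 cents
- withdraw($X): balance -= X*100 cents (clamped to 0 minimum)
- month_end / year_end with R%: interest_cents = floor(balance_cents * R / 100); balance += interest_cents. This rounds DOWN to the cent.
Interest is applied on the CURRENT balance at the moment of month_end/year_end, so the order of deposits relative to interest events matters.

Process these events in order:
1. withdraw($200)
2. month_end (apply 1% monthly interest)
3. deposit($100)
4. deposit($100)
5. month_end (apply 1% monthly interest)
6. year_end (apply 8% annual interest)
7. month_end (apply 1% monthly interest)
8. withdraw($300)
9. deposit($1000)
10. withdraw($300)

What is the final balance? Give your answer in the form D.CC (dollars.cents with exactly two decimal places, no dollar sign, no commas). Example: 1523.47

Answer: 954.15

Derivation:
After 1 (withdraw($200)): balance=$300.00 total_interest=$0.00
After 2 (month_end (apply 1% monthly interest)): balance=$303.00 total_interest=$3.00
After 3 (deposit($100)): balance=$403.00 total_interest=$3.00
After 4 (deposit($100)): balance=$503.00 total_interest=$3.00
After 5 (month_end (apply 1% monthly interest)): balance=$508.03 total_interest=$8.03
After 6 (year_end (apply 8% annual interest)): balance=$548.67 total_interest=$48.67
After 7 (month_end (apply 1% monthly interest)): balance=$554.15 total_interest=$54.15
After 8 (withdraw($300)): balance=$254.15 total_interest=$54.15
After 9 (deposit($1000)): balance=$1254.15 total_interest=$54.15
After 10 (withdraw($300)): balance=$954.15 total_interest=$54.15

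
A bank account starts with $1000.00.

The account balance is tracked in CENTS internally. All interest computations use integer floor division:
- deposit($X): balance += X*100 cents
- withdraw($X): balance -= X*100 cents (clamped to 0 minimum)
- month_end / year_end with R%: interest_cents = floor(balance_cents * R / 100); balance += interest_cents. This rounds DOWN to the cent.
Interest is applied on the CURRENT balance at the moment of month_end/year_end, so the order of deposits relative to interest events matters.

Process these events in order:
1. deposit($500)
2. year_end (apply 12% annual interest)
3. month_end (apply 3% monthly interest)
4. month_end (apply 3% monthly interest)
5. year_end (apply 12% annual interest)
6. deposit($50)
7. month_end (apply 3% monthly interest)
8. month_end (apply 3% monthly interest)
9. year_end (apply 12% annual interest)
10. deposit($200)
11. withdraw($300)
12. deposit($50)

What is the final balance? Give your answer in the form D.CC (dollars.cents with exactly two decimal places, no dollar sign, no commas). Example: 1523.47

Answer: 2381.27

Derivation:
After 1 (deposit($500)): balance=$1500.00 total_interest=$0.00
After 2 (year_end (apply 12% annual interest)): balance=$1680.00 total_interest=$180.00
After 3 (month_end (apply 3% monthly interest)): balance=$1730.40 total_interest=$230.40
After 4 (month_end (apply 3% monthly interest)): balance=$1782.31 total_interest=$282.31
After 5 (year_end (apply 12% annual interest)): balance=$1996.18 total_interest=$496.18
After 6 (deposit($50)): balance=$2046.18 total_interest=$496.18
After 7 (month_end (apply 3% monthly interest)): balance=$2107.56 total_interest=$557.56
After 8 (month_end (apply 3% monthly interest)): balance=$2170.78 total_interest=$620.78
After 9 (year_end (apply 12% annual interest)): balance=$2431.27 total_interest=$881.27
After 10 (deposit($200)): balance=$2631.27 total_interest=$881.27
After 11 (withdraw($300)): balance=$2331.27 total_interest=$881.27
After 12 (deposit($50)): balance=$2381.27 total_interest=$881.27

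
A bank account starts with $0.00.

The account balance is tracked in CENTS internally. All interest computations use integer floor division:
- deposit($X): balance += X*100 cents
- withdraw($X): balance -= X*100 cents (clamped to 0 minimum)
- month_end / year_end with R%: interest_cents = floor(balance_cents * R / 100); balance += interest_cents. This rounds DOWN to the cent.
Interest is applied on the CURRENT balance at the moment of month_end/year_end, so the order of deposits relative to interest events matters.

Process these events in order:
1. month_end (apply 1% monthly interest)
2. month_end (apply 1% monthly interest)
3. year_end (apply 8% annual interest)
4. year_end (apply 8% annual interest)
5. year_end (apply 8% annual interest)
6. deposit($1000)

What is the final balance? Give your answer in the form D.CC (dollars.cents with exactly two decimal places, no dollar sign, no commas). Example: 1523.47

After 1 (month_end (apply 1% monthly interest)): balance=$0.00 total_interest=$0.00
After 2 (month_end (apply 1% monthly interest)): balance=$0.00 total_interest=$0.00
After 3 (year_end (apply 8% annual interest)): balance=$0.00 total_interest=$0.00
After 4 (year_end (apply 8% annual interest)): balance=$0.00 total_interest=$0.00
After 5 (year_end (apply 8% annual interest)): balance=$0.00 total_interest=$0.00
After 6 (deposit($1000)): balance=$1000.00 total_interest=$0.00

Answer: 1000.00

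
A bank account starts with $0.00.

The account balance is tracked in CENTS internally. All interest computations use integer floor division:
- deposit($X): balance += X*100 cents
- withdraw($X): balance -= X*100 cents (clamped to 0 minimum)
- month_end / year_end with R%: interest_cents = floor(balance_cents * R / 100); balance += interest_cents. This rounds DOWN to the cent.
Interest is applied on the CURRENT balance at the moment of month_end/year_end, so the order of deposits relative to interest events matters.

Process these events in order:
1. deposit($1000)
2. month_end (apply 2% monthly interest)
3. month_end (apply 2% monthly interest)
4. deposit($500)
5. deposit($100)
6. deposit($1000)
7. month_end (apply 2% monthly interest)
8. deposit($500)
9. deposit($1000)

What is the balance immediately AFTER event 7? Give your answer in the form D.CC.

Answer: 2693.20

Derivation:
After 1 (deposit($1000)): balance=$1000.00 total_interest=$0.00
After 2 (month_end (apply 2% monthly interest)): balance=$1020.00 total_interest=$20.00
After 3 (month_end (apply 2% monthly interest)): balance=$1040.40 total_interest=$40.40
After 4 (deposit($500)): balance=$1540.40 total_interest=$40.40
After 5 (deposit($100)): balance=$1640.40 total_interest=$40.40
After 6 (deposit($1000)): balance=$2640.40 total_interest=$40.40
After 7 (month_end (apply 2% monthly interest)): balance=$2693.20 total_interest=$93.20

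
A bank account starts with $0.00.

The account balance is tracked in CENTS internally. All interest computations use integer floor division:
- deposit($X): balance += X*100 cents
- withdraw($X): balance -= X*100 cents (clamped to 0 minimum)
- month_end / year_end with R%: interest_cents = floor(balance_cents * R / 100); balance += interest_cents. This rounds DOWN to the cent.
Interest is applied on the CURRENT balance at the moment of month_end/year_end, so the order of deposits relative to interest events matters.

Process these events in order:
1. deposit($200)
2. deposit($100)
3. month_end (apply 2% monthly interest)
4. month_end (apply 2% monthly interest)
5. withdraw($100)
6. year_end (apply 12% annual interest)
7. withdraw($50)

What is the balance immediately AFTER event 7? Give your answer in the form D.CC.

After 1 (deposit($200)): balance=$200.00 total_interest=$0.00
After 2 (deposit($100)): balance=$300.00 total_interest=$0.00
After 3 (month_end (apply 2% monthly interest)): balance=$306.00 total_interest=$6.00
After 4 (month_end (apply 2% monthly interest)): balance=$312.12 total_interest=$12.12
After 5 (withdraw($100)): balance=$212.12 total_interest=$12.12
After 6 (year_end (apply 12% annual interest)): balance=$237.57 total_interest=$37.57
After 7 (withdraw($50)): balance=$187.57 total_interest=$37.57

Answer: 187.57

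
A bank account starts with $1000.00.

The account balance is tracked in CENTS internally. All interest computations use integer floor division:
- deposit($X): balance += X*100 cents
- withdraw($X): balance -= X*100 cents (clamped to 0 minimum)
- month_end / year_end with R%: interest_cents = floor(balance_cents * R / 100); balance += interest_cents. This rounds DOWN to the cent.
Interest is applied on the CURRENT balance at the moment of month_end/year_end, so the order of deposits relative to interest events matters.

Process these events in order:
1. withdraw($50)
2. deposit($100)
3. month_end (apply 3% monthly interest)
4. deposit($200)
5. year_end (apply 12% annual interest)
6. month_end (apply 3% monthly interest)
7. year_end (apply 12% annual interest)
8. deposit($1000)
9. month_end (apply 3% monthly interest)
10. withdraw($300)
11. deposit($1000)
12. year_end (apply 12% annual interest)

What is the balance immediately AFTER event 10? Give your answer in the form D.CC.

Answer: 2435.39

Derivation:
After 1 (withdraw($50)): balance=$950.00 total_interest=$0.00
After 2 (deposit($100)): balance=$1050.00 total_interest=$0.00
After 3 (month_end (apply 3% monthly interest)): balance=$1081.50 total_interest=$31.50
After 4 (deposit($200)): balance=$1281.50 total_interest=$31.50
After 5 (year_end (apply 12% annual interest)): balance=$1435.28 total_interest=$185.28
After 6 (month_end (apply 3% monthly interest)): balance=$1478.33 total_interest=$228.33
After 7 (year_end (apply 12% annual interest)): balance=$1655.72 total_interest=$405.72
After 8 (deposit($1000)): balance=$2655.72 total_interest=$405.72
After 9 (month_end (apply 3% monthly interest)): balance=$2735.39 total_interest=$485.39
After 10 (withdraw($300)): balance=$2435.39 total_interest=$485.39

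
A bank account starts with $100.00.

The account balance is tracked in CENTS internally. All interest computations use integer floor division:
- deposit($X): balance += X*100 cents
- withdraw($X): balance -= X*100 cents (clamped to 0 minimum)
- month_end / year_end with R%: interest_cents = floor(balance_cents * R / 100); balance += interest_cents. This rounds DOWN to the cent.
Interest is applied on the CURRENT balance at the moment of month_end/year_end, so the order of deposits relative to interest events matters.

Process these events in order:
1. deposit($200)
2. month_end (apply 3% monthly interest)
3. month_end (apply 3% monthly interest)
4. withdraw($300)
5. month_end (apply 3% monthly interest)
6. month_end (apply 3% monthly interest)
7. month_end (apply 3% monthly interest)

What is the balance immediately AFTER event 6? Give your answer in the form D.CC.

Answer: 19.37

Derivation:
After 1 (deposit($200)): balance=$300.00 total_interest=$0.00
After 2 (month_end (apply 3% monthly interest)): balance=$309.00 total_interest=$9.00
After 3 (month_end (apply 3% monthly interest)): balance=$318.27 total_interest=$18.27
After 4 (withdraw($300)): balance=$18.27 total_interest=$18.27
After 5 (month_end (apply 3% monthly interest)): balance=$18.81 total_interest=$18.81
After 6 (month_end (apply 3% monthly interest)): balance=$19.37 total_interest=$19.37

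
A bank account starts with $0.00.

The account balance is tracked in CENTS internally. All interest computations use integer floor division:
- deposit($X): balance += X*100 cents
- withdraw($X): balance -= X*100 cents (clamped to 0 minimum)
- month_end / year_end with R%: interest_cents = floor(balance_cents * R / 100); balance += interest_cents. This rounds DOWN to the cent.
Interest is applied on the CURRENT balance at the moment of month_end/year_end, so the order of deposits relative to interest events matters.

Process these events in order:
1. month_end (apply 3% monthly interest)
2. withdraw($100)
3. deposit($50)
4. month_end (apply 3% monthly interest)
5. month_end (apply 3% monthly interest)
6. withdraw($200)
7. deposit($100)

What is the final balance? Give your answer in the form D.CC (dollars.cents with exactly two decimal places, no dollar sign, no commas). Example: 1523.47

Answer: 100.00

Derivation:
After 1 (month_end (apply 3% monthly interest)): balance=$0.00 total_interest=$0.00
After 2 (withdraw($100)): balance=$0.00 total_interest=$0.00
After 3 (deposit($50)): balance=$50.00 total_interest=$0.00
After 4 (month_end (apply 3% monthly interest)): balance=$51.50 total_interest=$1.50
After 5 (month_end (apply 3% monthly interest)): balance=$53.04 total_interest=$3.04
After 6 (withdraw($200)): balance=$0.00 total_interest=$3.04
After 7 (deposit($100)): balance=$100.00 total_interest=$3.04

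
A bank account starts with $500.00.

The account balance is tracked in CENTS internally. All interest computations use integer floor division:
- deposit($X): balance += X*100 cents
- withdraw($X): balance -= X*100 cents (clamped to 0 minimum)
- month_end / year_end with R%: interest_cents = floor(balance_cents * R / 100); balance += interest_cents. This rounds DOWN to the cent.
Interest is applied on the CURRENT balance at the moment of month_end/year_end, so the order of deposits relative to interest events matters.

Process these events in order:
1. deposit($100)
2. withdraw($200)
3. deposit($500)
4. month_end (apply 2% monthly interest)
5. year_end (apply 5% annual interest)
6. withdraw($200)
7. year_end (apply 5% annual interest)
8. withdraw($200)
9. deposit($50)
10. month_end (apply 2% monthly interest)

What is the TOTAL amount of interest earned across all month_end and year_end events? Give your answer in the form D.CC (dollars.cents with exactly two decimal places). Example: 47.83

After 1 (deposit($100)): balance=$600.00 total_interest=$0.00
After 2 (withdraw($200)): balance=$400.00 total_interest=$0.00
After 3 (deposit($500)): balance=$900.00 total_interest=$0.00
After 4 (month_end (apply 2% monthly interest)): balance=$918.00 total_interest=$18.00
After 5 (year_end (apply 5% annual interest)): balance=$963.90 total_interest=$63.90
After 6 (withdraw($200)): balance=$763.90 total_interest=$63.90
After 7 (year_end (apply 5% annual interest)): balance=$802.09 total_interest=$102.09
After 8 (withdraw($200)): balance=$602.09 total_interest=$102.09
After 9 (deposit($50)): balance=$652.09 total_interest=$102.09
After 10 (month_end (apply 2% monthly interest)): balance=$665.13 total_interest=$115.13

Answer: 115.13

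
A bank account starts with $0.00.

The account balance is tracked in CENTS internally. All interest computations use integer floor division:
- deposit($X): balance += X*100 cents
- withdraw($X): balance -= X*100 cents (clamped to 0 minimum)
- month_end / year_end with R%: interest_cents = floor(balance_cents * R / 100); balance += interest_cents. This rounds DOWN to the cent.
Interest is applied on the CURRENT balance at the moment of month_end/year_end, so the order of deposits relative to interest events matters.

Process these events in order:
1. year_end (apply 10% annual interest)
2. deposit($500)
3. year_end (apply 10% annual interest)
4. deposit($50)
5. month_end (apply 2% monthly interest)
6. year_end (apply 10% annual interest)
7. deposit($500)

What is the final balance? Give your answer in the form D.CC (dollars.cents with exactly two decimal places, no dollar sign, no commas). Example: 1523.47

After 1 (year_end (apply 10% annual interest)): balance=$0.00 total_interest=$0.00
After 2 (deposit($500)): balance=$500.00 total_interest=$0.00
After 3 (year_end (apply 10% annual interest)): balance=$550.00 total_interest=$50.00
After 4 (deposit($50)): balance=$600.00 total_interest=$50.00
After 5 (month_end (apply 2% monthly interest)): balance=$612.00 total_interest=$62.00
After 6 (year_end (apply 10% annual interest)): balance=$673.20 total_interest=$123.20
After 7 (deposit($500)): balance=$1173.20 total_interest=$123.20

Answer: 1173.20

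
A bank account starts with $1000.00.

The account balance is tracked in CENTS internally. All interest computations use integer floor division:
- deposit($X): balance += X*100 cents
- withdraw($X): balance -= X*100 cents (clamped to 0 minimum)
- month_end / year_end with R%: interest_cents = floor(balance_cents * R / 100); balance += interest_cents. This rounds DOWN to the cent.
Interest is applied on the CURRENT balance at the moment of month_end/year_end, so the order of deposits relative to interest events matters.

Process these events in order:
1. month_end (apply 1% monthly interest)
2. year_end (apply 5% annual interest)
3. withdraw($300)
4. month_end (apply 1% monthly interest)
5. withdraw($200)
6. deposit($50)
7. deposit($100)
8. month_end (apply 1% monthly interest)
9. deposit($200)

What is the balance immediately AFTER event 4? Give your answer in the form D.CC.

After 1 (month_end (apply 1% monthly interest)): balance=$1010.00 total_interest=$10.00
After 2 (year_end (apply 5% annual interest)): balance=$1060.50 total_interest=$60.50
After 3 (withdraw($300)): balance=$760.50 total_interest=$60.50
After 4 (month_end (apply 1% monthly interest)): balance=$768.10 total_interest=$68.10

Answer: 768.10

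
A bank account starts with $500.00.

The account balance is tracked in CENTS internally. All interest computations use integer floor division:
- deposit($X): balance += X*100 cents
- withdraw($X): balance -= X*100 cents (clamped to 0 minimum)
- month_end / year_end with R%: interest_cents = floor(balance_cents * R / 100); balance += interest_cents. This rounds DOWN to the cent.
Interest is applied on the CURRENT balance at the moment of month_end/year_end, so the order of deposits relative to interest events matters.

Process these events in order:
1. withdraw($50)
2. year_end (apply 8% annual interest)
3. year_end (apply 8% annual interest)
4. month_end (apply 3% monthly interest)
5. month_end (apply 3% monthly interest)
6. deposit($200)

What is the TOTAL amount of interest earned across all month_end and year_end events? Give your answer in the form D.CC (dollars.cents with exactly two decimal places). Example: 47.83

After 1 (withdraw($50)): balance=$450.00 total_interest=$0.00
After 2 (year_end (apply 8% annual interest)): balance=$486.00 total_interest=$36.00
After 3 (year_end (apply 8% annual interest)): balance=$524.88 total_interest=$74.88
After 4 (month_end (apply 3% monthly interest)): balance=$540.62 total_interest=$90.62
After 5 (month_end (apply 3% monthly interest)): balance=$556.83 total_interest=$106.83
After 6 (deposit($200)): balance=$756.83 total_interest=$106.83

Answer: 106.83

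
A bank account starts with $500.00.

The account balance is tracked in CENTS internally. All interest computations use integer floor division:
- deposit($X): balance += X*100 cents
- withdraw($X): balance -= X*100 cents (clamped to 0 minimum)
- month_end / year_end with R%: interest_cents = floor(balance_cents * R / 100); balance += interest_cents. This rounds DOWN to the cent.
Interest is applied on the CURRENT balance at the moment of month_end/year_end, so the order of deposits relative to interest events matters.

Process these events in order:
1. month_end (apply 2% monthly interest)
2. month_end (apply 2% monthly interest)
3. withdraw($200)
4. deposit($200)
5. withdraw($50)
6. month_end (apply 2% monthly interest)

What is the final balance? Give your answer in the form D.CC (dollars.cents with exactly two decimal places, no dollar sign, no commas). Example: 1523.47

After 1 (month_end (apply 2% monthly interest)): balance=$510.00 total_interest=$10.00
After 2 (month_end (apply 2% monthly interest)): balance=$520.20 total_interest=$20.20
After 3 (withdraw($200)): balance=$320.20 total_interest=$20.20
After 4 (deposit($200)): balance=$520.20 total_interest=$20.20
After 5 (withdraw($50)): balance=$470.20 total_interest=$20.20
After 6 (month_end (apply 2% monthly interest)): balance=$479.60 total_interest=$29.60

Answer: 479.60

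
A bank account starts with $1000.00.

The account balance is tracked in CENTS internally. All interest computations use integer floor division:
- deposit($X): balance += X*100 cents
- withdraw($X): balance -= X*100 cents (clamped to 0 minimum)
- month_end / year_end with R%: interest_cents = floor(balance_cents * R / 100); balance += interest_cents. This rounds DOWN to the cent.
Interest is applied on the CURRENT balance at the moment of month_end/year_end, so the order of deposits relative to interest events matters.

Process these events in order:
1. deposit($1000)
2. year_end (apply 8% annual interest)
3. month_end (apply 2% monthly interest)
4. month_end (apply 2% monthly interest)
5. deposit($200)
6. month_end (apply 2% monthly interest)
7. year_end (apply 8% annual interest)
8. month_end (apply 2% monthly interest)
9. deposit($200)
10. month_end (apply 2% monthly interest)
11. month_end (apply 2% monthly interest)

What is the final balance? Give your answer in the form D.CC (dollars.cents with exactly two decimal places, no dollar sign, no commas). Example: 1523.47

After 1 (deposit($1000)): balance=$2000.00 total_interest=$0.00
After 2 (year_end (apply 8% annual interest)): balance=$2160.00 total_interest=$160.00
After 3 (month_end (apply 2% monthly interest)): balance=$2203.20 total_interest=$203.20
After 4 (month_end (apply 2% monthly interest)): balance=$2247.26 total_interest=$247.26
After 5 (deposit($200)): balance=$2447.26 total_interest=$247.26
After 6 (month_end (apply 2% monthly interest)): balance=$2496.20 total_interest=$296.20
After 7 (year_end (apply 8% annual interest)): balance=$2695.89 total_interest=$495.89
After 8 (month_end (apply 2% monthly interest)): balance=$2749.80 total_interest=$549.80
After 9 (deposit($200)): balance=$2949.80 total_interest=$549.80
After 10 (month_end (apply 2% monthly interest)): balance=$3008.79 total_interest=$608.79
After 11 (month_end (apply 2% monthly interest)): balance=$3068.96 total_interest=$668.96

Answer: 3068.96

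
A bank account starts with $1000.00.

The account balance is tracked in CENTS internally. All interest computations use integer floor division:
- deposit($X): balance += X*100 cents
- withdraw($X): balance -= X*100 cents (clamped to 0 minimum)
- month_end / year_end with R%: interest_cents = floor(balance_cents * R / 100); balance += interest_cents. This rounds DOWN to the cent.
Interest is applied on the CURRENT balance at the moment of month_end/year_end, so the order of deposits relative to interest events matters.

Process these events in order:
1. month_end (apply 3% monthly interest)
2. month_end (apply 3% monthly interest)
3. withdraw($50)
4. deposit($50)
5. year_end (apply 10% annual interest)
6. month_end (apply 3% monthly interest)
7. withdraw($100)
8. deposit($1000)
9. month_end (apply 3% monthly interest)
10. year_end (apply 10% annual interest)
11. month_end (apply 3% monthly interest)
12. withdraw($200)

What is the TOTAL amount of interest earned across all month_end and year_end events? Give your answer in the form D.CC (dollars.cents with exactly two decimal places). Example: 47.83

Answer: 552.98

Derivation:
After 1 (month_end (apply 3% monthly interest)): balance=$1030.00 total_interest=$30.00
After 2 (month_end (apply 3% monthly interest)): balance=$1060.90 total_interest=$60.90
After 3 (withdraw($50)): balance=$1010.90 total_interest=$60.90
After 4 (deposit($50)): balance=$1060.90 total_interest=$60.90
After 5 (year_end (apply 10% annual interest)): balance=$1166.99 total_interest=$166.99
After 6 (month_end (apply 3% monthly interest)): balance=$1201.99 total_interest=$201.99
After 7 (withdraw($100)): balance=$1101.99 total_interest=$201.99
After 8 (deposit($1000)): balance=$2101.99 total_interest=$201.99
After 9 (month_end (apply 3% monthly interest)): balance=$2165.04 total_interest=$265.04
After 10 (year_end (apply 10% annual interest)): balance=$2381.54 total_interest=$481.54
After 11 (month_end (apply 3% monthly interest)): balance=$2452.98 total_interest=$552.98
After 12 (withdraw($200)): balance=$2252.98 total_interest=$552.98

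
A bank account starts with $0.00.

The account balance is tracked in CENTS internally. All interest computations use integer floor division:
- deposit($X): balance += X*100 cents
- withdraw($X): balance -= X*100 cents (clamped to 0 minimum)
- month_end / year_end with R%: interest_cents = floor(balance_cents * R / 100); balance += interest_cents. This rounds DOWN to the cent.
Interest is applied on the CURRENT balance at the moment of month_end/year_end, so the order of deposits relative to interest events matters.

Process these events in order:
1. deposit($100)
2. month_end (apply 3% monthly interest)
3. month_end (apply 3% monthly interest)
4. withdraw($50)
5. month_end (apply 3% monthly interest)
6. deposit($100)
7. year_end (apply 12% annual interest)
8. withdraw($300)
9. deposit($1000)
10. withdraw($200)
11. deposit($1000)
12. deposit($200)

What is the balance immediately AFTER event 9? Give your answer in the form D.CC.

After 1 (deposit($100)): balance=$100.00 total_interest=$0.00
After 2 (month_end (apply 3% monthly interest)): balance=$103.00 total_interest=$3.00
After 3 (month_end (apply 3% monthly interest)): balance=$106.09 total_interest=$6.09
After 4 (withdraw($50)): balance=$56.09 total_interest=$6.09
After 5 (month_end (apply 3% monthly interest)): balance=$57.77 total_interest=$7.77
After 6 (deposit($100)): balance=$157.77 total_interest=$7.77
After 7 (year_end (apply 12% annual interest)): balance=$176.70 total_interest=$26.70
After 8 (withdraw($300)): balance=$0.00 total_interest=$26.70
After 9 (deposit($1000)): balance=$1000.00 total_interest=$26.70

Answer: 1000.00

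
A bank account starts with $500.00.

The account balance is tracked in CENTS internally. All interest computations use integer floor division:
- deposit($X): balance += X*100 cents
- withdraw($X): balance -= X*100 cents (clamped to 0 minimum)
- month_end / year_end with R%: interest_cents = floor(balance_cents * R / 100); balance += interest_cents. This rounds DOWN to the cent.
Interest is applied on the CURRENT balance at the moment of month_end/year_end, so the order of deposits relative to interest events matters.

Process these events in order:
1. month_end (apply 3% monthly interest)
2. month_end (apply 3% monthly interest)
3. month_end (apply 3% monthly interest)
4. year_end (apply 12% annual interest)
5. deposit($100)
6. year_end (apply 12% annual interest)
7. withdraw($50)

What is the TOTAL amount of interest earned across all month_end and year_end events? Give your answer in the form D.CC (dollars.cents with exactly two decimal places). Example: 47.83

Answer: 197.35

Derivation:
After 1 (month_end (apply 3% monthly interest)): balance=$515.00 total_interest=$15.00
After 2 (month_end (apply 3% monthly interest)): balance=$530.45 total_interest=$30.45
After 3 (month_end (apply 3% monthly interest)): balance=$546.36 total_interest=$46.36
After 4 (year_end (apply 12% annual interest)): balance=$611.92 total_interest=$111.92
After 5 (deposit($100)): balance=$711.92 total_interest=$111.92
After 6 (year_end (apply 12% annual interest)): balance=$797.35 total_interest=$197.35
After 7 (withdraw($50)): balance=$747.35 total_interest=$197.35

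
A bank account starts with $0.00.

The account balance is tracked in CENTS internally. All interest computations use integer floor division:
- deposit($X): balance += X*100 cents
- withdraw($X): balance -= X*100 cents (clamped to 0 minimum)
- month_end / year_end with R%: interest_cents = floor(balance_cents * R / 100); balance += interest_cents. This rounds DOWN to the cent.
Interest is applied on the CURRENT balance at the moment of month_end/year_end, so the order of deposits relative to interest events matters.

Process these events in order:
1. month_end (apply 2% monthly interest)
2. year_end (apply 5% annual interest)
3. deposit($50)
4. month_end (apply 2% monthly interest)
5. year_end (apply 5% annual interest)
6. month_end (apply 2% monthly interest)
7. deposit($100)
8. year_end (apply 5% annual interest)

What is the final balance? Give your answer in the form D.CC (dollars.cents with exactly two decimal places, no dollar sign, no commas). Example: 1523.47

Answer: 162.35

Derivation:
After 1 (month_end (apply 2% monthly interest)): balance=$0.00 total_interest=$0.00
After 2 (year_end (apply 5% annual interest)): balance=$0.00 total_interest=$0.00
After 3 (deposit($50)): balance=$50.00 total_interest=$0.00
After 4 (month_end (apply 2% monthly interest)): balance=$51.00 total_interest=$1.00
After 5 (year_end (apply 5% annual interest)): balance=$53.55 total_interest=$3.55
After 6 (month_end (apply 2% monthly interest)): balance=$54.62 total_interest=$4.62
After 7 (deposit($100)): balance=$154.62 total_interest=$4.62
After 8 (year_end (apply 5% annual interest)): balance=$162.35 total_interest=$12.35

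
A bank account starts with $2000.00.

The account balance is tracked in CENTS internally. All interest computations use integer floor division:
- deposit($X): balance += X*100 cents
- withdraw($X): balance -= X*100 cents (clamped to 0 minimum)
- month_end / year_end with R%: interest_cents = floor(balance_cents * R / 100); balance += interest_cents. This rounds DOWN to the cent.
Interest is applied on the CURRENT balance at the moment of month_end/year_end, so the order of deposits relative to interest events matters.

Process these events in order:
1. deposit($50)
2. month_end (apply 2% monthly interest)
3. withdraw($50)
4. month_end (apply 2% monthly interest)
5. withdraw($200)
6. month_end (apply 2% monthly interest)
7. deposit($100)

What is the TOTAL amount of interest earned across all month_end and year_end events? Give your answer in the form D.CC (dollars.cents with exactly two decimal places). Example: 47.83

After 1 (deposit($50)): balance=$2050.00 total_interest=$0.00
After 2 (month_end (apply 2% monthly interest)): balance=$2091.00 total_interest=$41.00
After 3 (withdraw($50)): balance=$2041.00 total_interest=$41.00
After 4 (month_end (apply 2% monthly interest)): balance=$2081.82 total_interest=$81.82
After 5 (withdraw($200)): balance=$1881.82 total_interest=$81.82
After 6 (month_end (apply 2% monthly interest)): balance=$1919.45 total_interest=$119.45
After 7 (deposit($100)): balance=$2019.45 total_interest=$119.45

Answer: 119.45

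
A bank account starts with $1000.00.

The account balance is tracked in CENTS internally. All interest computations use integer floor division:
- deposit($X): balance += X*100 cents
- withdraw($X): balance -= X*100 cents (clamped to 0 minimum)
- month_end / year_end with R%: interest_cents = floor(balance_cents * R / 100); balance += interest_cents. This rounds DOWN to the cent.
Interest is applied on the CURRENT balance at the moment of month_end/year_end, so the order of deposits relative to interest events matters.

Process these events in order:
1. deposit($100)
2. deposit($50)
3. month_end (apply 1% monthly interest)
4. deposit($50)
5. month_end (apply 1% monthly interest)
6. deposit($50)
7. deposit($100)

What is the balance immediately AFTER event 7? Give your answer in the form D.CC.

Answer: 1373.61

Derivation:
After 1 (deposit($100)): balance=$1100.00 total_interest=$0.00
After 2 (deposit($50)): balance=$1150.00 total_interest=$0.00
After 3 (month_end (apply 1% monthly interest)): balance=$1161.50 total_interest=$11.50
After 4 (deposit($50)): balance=$1211.50 total_interest=$11.50
After 5 (month_end (apply 1% monthly interest)): balance=$1223.61 total_interest=$23.61
After 6 (deposit($50)): balance=$1273.61 total_interest=$23.61
After 7 (deposit($100)): balance=$1373.61 total_interest=$23.61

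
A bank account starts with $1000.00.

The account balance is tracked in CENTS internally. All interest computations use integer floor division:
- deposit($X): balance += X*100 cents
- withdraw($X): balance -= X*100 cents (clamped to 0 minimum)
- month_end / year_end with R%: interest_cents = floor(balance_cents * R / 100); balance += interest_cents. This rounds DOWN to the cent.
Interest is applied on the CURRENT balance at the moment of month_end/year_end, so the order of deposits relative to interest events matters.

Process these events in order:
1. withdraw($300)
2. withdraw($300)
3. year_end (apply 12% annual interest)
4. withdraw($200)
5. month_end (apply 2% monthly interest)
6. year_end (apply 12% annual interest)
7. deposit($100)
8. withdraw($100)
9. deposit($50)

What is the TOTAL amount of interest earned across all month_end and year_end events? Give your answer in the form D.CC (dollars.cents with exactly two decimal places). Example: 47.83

After 1 (withdraw($300)): balance=$700.00 total_interest=$0.00
After 2 (withdraw($300)): balance=$400.00 total_interest=$0.00
After 3 (year_end (apply 12% annual interest)): balance=$448.00 total_interest=$48.00
After 4 (withdraw($200)): balance=$248.00 total_interest=$48.00
After 5 (month_end (apply 2% monthly interest)): balance=$252.96 total_interest=$52.96
After 6 (year_end (apply 12% annual interest)): balance=$283.31 total_interest=$83.31
After 7 (deposit($100)): balance=$383.31 total_interest=$83.31
After 8 (withdraw($100)): balance=$283.31 total_interest=$83.31
After 9 (deposit($50)): balance=$333.31 total_interest=$83.31

Answer: 83.31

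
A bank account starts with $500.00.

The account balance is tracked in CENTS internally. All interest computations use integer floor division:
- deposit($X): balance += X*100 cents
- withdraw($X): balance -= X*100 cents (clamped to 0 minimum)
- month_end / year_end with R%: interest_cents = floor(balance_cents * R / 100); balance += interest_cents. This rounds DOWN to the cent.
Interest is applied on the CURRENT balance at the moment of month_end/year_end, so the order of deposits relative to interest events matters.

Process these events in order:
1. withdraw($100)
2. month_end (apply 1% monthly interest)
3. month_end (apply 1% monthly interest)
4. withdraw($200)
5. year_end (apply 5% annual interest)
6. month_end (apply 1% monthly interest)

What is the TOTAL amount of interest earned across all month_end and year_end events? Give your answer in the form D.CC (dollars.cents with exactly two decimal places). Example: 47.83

Answer: 20.62

Derivation:
After 1 (withdraw($100)): balance=$400.00 total_interest=$0.00
After 2 (month_end (apply 1% monthly interest)): balance=$404.00 total_interest=$4.00
After 3 (month_end (apply 1% monthly interest)): balance=$408.04 total_interest=$8.04
After 4 (withdraw($200)): balance=$208.04 total_interest=$8.04
After 5 (year_end (apply 5% annual interest)): balance=$218.44 total_interest=$18.44
After 6 (month_end (apply 1% monthly interest)): balance=$220.62 total_interest=$20.62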